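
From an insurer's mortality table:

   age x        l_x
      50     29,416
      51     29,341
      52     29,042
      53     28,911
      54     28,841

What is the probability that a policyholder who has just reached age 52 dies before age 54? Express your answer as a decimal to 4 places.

0.0069

P(die before 54 | alive at 52) = 1 − l_54/l_52 = 1 − 28,841/29,042 = (201)/29,042 = 0.006921.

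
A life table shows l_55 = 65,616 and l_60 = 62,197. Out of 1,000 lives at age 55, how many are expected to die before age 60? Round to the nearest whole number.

52

The relevant probability is 1 − 62,197/65,616 = 0.052106.
Expected number = 1,000 × 0.052106 = 52.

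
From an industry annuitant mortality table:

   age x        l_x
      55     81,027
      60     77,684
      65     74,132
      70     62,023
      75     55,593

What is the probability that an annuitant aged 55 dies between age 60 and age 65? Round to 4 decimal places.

0.0438

We want 5|5q55 = (l_60 − l_65)/l_55.
This is the probability of reaching 60 but not 65, conditional on being alive at 55: (l_60 − l_65) / l_55.
= (77,684 − 74,132) / 81,027 = 3,552 / 81,027 = 0.043837.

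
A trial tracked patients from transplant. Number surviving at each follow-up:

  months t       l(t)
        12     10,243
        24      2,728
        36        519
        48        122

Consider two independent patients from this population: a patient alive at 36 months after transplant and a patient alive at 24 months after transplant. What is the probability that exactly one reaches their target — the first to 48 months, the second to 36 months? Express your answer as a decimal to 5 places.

0.33587

p₁ = l(48)/l(36) = 122/519 = 0.235067; p₂ = l(36)/l(24) = 519/2,728 = 0.190249.
P(exactly one) = p₁(1−p₂) + (1−p₁)p₂ = 0.190346 + 0.145528 = 0.335873.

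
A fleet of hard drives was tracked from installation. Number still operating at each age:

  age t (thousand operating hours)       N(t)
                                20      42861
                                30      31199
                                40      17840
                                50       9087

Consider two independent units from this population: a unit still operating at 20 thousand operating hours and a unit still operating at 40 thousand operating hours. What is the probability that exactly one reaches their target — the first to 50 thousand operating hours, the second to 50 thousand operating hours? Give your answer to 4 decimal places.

p₁ = N(50)/N(20) = 9087/42861 = 0.212011; p₂ = N(50)/N(40) = 9087/17840 = 0.509361.
P(exactly one) = p₁(1−p₂) + (1−p₁)p₂ = 0.104021 + 0.401371 = 0.505392.

0.5054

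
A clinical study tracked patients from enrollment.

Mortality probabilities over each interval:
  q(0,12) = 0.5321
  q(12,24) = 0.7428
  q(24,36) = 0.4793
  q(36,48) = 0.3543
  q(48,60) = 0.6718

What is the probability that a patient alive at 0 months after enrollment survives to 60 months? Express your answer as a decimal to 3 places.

0.013

P(survive 0→60) = (1 − 0.5321) × (1 − 0.7428) × (1 − 0.4793) × (1 − 0.3543) × (1 − 0.6718).
= 0.4679 × 0.2572 × 0.5207 × 0.6457 × 0.3282 = 0.013279.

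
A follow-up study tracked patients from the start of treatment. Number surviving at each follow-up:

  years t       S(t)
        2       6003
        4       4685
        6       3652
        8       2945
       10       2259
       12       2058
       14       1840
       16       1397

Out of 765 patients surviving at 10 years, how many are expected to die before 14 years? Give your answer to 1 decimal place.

141.9

The relevant probability is 1 − 1840/2259 = 0.185480.
Expected number = 765 × 0.185480 = 141.9.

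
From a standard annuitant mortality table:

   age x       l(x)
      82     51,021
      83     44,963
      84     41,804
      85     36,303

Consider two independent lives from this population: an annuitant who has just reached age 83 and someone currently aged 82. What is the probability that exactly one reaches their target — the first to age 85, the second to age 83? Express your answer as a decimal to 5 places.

0.26560

p₁ = l(85)/l(83) = 36,303/44,963 = 0.807397; p₂ = l(83)/l(82) = 44,963/51,021 = 0.881265.
P(exactly one) = p₁(1−p₂) + (1−p₁)p₂ = 0.095866 + 0.169734 = 0.265601.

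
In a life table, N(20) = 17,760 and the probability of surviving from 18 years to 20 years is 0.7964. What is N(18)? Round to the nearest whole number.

N(18) = N(20) / p = 17,760 / 0.7964 = 22300.

22300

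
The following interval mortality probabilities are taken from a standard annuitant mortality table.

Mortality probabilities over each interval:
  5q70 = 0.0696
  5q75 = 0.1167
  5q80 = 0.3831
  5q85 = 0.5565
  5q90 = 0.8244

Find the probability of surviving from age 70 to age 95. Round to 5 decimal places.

0.03948

25p70 = (1 − 0.0696) × (1 − 0.1167) × (1 − 0.3831) × (1 − 0.5565) × (1 − 0.8244).
= 0.9304 × 0.8833 × 0.6169 × 0.4435 × 0.1756 = 0.039483.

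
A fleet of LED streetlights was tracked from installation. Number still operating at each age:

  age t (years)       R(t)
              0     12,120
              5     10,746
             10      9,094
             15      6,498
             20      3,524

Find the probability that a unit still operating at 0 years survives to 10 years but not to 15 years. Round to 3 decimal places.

This is the probability of reaching 10 but not 15, conditional on being operational at 0: (R(10) − R(15)) / R(0).
= (9,094 − 6,498) / 12,120 = 2,596 / 12,120 = 0.214191.

0.214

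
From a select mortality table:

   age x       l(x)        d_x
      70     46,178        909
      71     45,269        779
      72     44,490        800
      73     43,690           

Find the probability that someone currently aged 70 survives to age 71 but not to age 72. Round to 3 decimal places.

0.017

This is the probability of reaching 71 but not 72, conditional on being alive at 70: (l(71) − l(72)) / l(70).
= (45,269 − 44,490) / 46,178 = 779 / 46,178 = 0.016870.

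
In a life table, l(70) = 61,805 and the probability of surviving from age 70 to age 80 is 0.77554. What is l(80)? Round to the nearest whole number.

47932

l(80) = l(70) × p = 61,805 × 0.77554 = 47932.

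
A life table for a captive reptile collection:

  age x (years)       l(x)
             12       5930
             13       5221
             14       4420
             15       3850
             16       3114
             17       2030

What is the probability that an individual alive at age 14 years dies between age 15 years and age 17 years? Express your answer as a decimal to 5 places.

This is the probability of reaching 15 but not 17, conditional on being alive at 14: (l(15) − l(17)) / l(14).
= (3850 − 2030) / 4420 = 1820 / 4420 = 0.411765.

0.41176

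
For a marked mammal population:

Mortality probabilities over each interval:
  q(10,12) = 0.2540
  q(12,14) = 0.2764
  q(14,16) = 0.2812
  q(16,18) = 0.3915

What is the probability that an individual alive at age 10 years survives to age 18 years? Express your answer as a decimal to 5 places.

0.23611

Survival from 10 to 18 is the product of surviving each interval: (1 − 0.2540) × (1 − 0.2764) × (1 − 0.2812) × (1 − 0.3915).
= 0.7460 × 0.7236 × 0.7188 × 0.6085 = 0.236105.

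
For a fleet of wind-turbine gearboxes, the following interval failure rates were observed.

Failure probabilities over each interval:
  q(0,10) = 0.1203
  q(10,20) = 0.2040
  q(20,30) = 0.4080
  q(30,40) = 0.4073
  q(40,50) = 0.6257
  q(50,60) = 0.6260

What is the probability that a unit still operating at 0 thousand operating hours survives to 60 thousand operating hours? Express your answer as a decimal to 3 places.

0.034

The overall survival probability is (1 − 0.1203) × (1 − 0.2040) × (1 − 0.4080) × (1 − 0.4073) × (1 − 0.6257) × (1 − 0.6260).
= 0.8797 × 0.7960 × 0.5920 × 0.5927 × 0.3743 × 0.3740 = 0.034395.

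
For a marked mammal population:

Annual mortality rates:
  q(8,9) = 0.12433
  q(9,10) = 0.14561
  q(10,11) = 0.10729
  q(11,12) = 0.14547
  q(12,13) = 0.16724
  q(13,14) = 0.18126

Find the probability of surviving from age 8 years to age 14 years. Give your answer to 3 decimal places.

Survival from 8 to 14 is the product of surviving each interval: (1 − 0.12433) × (1 − 0.14561) × (1 − 0.10729) × (1 − 0.14547) × (1 − 0.16724) × (1 − 0.18126).
= 0.87567 × 0.85439 × 0.89271 × 0.85453 × 0.83276 × 0.81874 = 0.389135.

0.389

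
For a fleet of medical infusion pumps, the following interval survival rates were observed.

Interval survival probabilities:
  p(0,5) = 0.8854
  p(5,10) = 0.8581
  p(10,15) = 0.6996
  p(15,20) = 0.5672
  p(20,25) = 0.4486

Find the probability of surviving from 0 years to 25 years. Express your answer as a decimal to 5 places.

P(survive 0→25) = 0.8854 × 0.8581 × 0.6996 × 0.5672 × 0.4486.
= 0.135245.

0.13525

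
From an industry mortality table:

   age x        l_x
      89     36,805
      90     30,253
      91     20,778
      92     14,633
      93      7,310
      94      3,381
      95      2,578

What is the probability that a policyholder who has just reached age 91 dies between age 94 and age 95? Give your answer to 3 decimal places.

We want 3|1q91 = (l_94 − l_95)/l_91.
This is the probability of reaching 94 but not 95, conditional on being alive at 91: (l_94 − l_95) / l_91.
= (3,381 − 2,578) / 20,778 = 803 / 20,778 = 0.038647.

0.039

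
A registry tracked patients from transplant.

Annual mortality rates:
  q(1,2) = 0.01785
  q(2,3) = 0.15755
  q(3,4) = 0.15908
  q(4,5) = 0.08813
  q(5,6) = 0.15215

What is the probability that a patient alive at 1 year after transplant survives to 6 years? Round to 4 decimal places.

The overall survival probability is (1 − 0.01785) × (1 − 0.15755) × (1 − 0.15908) × (1 − 0.08813) × (1 − 0.15215).
= 0.98215 × 0.84245 × 0.84092 × 0.91187 × 0.84785 = 0.537933.

0.5379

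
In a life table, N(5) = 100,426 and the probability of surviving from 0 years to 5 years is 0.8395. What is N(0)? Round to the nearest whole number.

N(0) = N(5) / p = 100,426 / 0.8395 = 119626.

119626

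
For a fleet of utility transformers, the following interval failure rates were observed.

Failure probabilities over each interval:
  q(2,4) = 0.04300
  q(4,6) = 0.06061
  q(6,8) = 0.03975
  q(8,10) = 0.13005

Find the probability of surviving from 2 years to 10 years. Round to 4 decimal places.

The overall survival probability is (1 − 0.04300) × (1 − 0.06061) × (1 − 0.03975) × (1 − 0.13005).
= 0.95700 × 0.93939 × 0.96025 × 0.86995 = 0.750994.

0.7510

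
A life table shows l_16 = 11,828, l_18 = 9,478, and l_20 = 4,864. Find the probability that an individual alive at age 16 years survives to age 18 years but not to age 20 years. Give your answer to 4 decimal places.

0.3901

This is the probability of reaching 18 but not 20, conditional on being alive at 16: (l_18 − l_20) / l_16.
= (9,478 − 4,864) / 11,828 = 4,614 / 11,828 = 0.390091.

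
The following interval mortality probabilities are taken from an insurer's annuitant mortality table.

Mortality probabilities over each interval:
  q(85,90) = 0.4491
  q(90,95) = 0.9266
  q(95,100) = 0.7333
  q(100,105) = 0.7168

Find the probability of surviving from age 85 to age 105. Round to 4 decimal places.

Chaining the interval survival probabilities: (1 − 0.4491) × (1 − 0.9266) × (1 − 0.7333) × (1 − 0.7168).
= 0.5509 × 0.0734 × 0.2667 × 0.2832 = 0.003054.

0.0031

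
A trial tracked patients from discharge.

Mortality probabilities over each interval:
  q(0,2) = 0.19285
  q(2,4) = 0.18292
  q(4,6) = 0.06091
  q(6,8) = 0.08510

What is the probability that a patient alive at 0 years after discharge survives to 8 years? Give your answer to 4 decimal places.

0.5666

P(survive 0→8) = (1 − 0.19285) × (1 − 0.18292) × (1 − 0.06091) × (1 − 0.08510).
= 0.80715 × 0.81708 × 0.93909 × 0.91490 = 0.566630.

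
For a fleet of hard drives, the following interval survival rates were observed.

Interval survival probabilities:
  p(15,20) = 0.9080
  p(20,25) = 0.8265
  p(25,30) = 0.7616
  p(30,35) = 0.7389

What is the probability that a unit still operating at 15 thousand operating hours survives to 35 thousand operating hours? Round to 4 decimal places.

Chaining the interval survival probabilities: 0.9080 × 0.8265 × 0.7616 × 0.7389.
= 0.422320.

0.4223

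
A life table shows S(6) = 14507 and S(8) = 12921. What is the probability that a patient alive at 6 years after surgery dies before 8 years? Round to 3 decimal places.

0.109

P(die before 8 | alive at 6) = 1 − S(8)/S(6) = 1 − 12921/14507 = (1586)/14507 = 0.109327.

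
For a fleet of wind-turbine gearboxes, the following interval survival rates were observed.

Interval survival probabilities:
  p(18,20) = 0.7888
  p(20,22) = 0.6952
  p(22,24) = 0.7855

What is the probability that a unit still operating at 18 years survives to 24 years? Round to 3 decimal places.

0.431

Survival from 18 to 24 is the product of surviving each interval: 0.7888 × 0.6952 × 0.7855.
= 0.430748.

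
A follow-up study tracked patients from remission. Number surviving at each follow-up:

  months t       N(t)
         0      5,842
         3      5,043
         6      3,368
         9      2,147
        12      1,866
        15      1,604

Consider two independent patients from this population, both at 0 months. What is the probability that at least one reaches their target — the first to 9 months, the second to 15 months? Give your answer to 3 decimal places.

p₁ = N(9)/N(0) = 2,147/5,842 = 0.367511; p₂ = N(15)/N(0) = 1,604/5,842 = 0.274564.
P(at least one) = 1 − (1−p₁)(1−p₂) = 1 − 0.632489 × 0.725436 = 0.541170.

0.541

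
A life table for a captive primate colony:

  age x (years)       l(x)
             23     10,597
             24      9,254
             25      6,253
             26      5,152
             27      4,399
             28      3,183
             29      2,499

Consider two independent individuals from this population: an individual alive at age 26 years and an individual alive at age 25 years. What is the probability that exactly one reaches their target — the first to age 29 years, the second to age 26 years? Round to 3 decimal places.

0.510

p₁ = l(29)/l(26) = 2,499/5,152 = 0.485054; p₂ = l(26)/l(25) = 5,152/6,253 = 0.823925.
P(exactly one) = p₁(1−p₂) + (1−p₁)p₂ = 0.085406 + 0.424277 = 0.509683.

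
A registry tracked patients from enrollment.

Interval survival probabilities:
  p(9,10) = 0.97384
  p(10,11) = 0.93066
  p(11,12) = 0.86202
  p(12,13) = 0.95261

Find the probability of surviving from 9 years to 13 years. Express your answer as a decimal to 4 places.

0.7442

Chaining the interval survival probabilities: 0.97384 × 0.93066 × 0.86202 × 0.95261.
= 0.744237.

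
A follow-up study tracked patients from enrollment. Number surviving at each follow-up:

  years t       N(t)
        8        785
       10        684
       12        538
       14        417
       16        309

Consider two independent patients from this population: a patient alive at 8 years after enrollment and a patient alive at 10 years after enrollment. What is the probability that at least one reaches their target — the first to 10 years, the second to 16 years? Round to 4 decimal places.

0.9295

p₁ = N(10)/N(8) = 684/785 = 0.871338; p₂ = N(16)/N(10) = 309/684 = 0.451754.
P(at least one) = 1 − (1−p₁)(1−p₂) = 1 − 0.128662 × 0.548246 = 0.929462.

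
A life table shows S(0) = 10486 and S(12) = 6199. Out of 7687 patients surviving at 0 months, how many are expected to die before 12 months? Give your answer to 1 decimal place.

3142.7

The relevant probability is 1 − 6199/10486 = 0.408831.
Expected number = 7687 × 0.408831 = 3142.7.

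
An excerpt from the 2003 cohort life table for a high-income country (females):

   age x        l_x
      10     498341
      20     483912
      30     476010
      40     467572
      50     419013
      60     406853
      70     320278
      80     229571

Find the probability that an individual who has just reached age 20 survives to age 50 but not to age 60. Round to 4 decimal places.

0.0251

This is the probability of reaching 50 but not 60, conditional on being alive at 20: (l_50 − l_60) / l_20.
= (419013 − 406853) / 483912 = 12160 / 483912 = 0.025129.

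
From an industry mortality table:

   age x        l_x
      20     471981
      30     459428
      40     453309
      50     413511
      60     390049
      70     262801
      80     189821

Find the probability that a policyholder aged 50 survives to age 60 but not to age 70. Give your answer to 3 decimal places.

0.308

This is the probability of reaching 60 but not 70, conditional on being alive at 50: (l_60 − l_70) / l_50.
= (390049 − 262801) / 413511 = 127248 / 413511 = 0.307726.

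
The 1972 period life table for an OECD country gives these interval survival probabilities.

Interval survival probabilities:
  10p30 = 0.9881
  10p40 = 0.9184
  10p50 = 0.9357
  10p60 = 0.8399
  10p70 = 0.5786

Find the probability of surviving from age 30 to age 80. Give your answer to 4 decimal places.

50p30 = 0.9881 × 0.9184 × 0.9357 × 0.8399 × 0.5786.
= 0.412644.

0.4126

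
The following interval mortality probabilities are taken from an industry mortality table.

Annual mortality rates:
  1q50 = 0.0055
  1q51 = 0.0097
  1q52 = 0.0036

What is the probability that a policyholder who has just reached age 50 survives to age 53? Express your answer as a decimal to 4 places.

Survival from 50 to 53 is the product of surviving each interval: (1 − 0.0055) × (1 − 0.0097) × (1 − 0.0036).
= 0.9945 × 0.9903 × 0.9964 = 0.981308.

0.9813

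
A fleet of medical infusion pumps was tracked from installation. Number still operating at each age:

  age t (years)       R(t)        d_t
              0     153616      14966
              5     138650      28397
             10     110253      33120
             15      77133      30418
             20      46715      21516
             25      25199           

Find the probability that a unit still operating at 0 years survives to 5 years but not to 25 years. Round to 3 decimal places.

0.739

This is the probability of reaching 5 but not 25, conditional on being operational at 0: (R(5) − R(25)) / R(0).
= (138650 − 25199) / 153616 = 113451 / 153616 = 0.738536.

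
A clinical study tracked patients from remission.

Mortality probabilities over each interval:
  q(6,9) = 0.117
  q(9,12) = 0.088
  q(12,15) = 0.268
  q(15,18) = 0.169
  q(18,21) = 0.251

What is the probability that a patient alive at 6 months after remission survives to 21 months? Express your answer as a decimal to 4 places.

The overall survival probability is (1 − 0.117) × (1 − 0.088) × (1 − 0.268) × (1 − 0.169) × (1 − 0.251).
= 0.883 × 0.912 × 0.732 × 0.831 × 0.749 = 0.366901.

0.3669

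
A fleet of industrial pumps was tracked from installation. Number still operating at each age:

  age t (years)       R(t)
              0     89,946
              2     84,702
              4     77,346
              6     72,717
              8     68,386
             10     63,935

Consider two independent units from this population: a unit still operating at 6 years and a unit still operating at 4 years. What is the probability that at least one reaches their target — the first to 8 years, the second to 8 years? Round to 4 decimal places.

0.9931

p₁ = R(8)/R(6) = 68,386/72,717 = 0.940440; p₂ = R(8)/R(4) = 68,386/77,346 = 0.884157.
P(at least one) = 1 − (1−p₁)(1−p₂) = 1 − 0.059560 × 0.115843 = 0.993100.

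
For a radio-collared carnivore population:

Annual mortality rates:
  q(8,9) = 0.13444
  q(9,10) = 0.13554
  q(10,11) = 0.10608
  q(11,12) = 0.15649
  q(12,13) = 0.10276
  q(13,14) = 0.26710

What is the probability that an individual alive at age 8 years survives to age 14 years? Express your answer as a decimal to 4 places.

0.3710

The overall survival probability is (1 − 0.13444) × (1 − 0.13554) × (1 − 0.10608) × (1 − 0.15649) × (1 − 0.10276) × (1 − 0.26710).
= 0.86556 × 0.86446 × 0.89392 × 0.84351 × 0.89724 × 0.73290 = 0.371009.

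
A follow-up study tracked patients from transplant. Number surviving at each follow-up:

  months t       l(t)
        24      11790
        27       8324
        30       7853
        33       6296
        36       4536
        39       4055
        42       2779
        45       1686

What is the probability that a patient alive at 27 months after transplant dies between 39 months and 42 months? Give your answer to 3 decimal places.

This is the probability of reaching 39 but not 42, conditional on being alive at 27: (l(39) − l(42)) / l(27).
= (4055 − 2779) / 8324 = 1276 / 8324 = 0.153292.

0.153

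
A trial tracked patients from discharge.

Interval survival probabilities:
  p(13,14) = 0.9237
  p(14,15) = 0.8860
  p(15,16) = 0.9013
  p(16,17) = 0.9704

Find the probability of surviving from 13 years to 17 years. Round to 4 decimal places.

0.7158

Survival from 13 to 17 is the product of surviving each interval: 0.9237 × 0.8860 × 0.9013 × 0.9704.
= 0.715789.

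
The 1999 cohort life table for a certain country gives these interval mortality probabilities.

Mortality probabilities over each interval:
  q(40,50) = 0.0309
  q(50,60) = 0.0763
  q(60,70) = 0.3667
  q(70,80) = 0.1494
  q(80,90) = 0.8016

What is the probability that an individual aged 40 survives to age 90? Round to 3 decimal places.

0.096

P(survive 40→90) = (1 − 0.0309) × (1 − 0.0763) × (1 − 0.3667) × (1 − 0.1494) × (1 − 0.8016).
= 0.9691 × 0.9237 × 0.6333 × 0.8506 × 0.1984 = 0.095670.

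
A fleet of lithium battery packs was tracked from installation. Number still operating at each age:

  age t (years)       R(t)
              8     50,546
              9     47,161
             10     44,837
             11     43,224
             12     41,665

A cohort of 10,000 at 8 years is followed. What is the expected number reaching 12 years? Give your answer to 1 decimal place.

The relevant probability is 41,665/50,546 = 0.824299.
Expected number = 10,000 × 0.824299 = 8243.0.

8243.0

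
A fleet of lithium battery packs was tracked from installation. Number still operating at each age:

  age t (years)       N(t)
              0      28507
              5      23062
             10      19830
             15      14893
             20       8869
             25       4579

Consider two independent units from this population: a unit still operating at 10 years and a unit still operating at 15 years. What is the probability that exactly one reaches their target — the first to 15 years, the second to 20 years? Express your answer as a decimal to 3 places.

0.452

p₁ = N(15)/N(10) = 14893/19830 = 0.751034; p₂ = N(20)/N(15) = 8869/14893 = 0.595515.
P(exactly one) = p₁(1−p₂) + (1−p₁)p₂ = 0.303782 + 0.148263 = 0.452045.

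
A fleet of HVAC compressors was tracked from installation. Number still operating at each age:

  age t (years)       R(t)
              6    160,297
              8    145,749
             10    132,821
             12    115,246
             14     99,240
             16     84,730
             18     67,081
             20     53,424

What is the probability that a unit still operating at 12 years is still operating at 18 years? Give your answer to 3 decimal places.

The conditional survival probability is R(18)/R(12) = 67,081/115,246 = 0.582068.

0.582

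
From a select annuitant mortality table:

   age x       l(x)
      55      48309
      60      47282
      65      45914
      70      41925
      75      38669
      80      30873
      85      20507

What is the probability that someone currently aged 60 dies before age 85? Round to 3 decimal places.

P(die before 85 | alive at 60) = 1 − l(85)/l(60) = 1 − 20507/47282 = (26775)/47282 = 0.566283.

0.566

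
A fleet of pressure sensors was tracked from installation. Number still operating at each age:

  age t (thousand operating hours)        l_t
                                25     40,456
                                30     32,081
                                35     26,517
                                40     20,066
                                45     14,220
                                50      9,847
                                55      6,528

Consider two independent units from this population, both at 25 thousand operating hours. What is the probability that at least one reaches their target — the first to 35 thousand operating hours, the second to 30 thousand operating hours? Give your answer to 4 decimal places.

0.9287

p₁ = l_35/l_25 = 26,517/40,456 = 0.655453; p₂ = l_30/l_25 = 32,081/40,456 = 0.792985.
P(at least one) = 1 − (1−p₁)(1−p₂) = 1 − 0.344547 × 0.207015 = 0.928674.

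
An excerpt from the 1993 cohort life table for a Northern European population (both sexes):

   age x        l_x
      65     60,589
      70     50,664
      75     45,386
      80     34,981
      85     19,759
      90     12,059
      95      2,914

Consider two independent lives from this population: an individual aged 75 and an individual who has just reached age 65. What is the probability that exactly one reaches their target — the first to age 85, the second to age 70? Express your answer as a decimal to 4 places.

p₁ = l_85/l_75 = 19,759/45,386 = 0.435355; p₂ = l_70/l_65 = 50,664/60,589 = 0.836191.
P(exactly one) = p₁(1−p₂) + (1−p₁)p₂ = 0.071315 + 0.472151 = 0.543466.

0.5435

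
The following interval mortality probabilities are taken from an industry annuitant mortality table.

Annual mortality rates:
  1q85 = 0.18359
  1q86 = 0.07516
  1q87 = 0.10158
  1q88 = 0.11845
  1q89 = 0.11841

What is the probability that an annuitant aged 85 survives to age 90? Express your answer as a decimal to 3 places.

0.527

Chaining the interval survival probabilities: (1 − 0.18359) × (1 − 0.07516) × (1 − 0.10158) × (1 − 0.11845) × (1 − 0.11841).
= 0.81641 × 0.92484 × 0.89842 × 0.88155 × 0.88159 = 0.527191.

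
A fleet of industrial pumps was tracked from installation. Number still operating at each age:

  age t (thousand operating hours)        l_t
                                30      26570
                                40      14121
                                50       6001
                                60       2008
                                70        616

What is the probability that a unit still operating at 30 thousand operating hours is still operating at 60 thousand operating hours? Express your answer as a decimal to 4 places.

The conditional survival probability is l_60/l_30 = 2008/26570 = 0.075574.

0.0756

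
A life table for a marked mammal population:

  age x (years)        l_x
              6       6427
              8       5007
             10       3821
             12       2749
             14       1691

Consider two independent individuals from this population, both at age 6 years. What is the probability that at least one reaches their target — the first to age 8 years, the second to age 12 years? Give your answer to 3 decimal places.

p₁ = l_8/l_6 = 5007/6427 = 0.779057; p₂ = l_12/l_6 = 2749/6427 = 0.427727.
P(at least one) = 1 − (1−p₁)(1−p₂) = 1 − 0.220943 × 0.572273 = 0.873560.

0.874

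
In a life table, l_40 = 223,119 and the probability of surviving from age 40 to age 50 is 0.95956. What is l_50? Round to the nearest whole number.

l_50 = l_40 × p = 223,119 × 0.95956 = 214096.

214096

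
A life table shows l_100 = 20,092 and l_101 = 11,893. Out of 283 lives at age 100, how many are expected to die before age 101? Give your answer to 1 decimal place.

The relevant probability is 1 − 11,893/20,092 = 0.408073.
Expected number = 283 × 0.408073 = 115.5.

115.5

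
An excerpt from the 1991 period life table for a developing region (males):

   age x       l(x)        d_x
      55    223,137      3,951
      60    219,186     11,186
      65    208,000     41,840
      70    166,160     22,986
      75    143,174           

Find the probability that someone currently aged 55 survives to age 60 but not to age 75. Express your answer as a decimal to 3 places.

This is the probability of reaching 60 but not 75, conditional on being alive at 55: (l(60) − l(75)) / l(55).
= (219,186 − 143,174) / 223,137 = 76,012 / 223,137 = 0.340652.

0.341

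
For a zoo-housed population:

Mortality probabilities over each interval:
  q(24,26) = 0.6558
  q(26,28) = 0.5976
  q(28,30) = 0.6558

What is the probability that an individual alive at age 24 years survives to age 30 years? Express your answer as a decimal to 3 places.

Chaining the interval survival probabilities: (1 − 0.6558) × (1 − 0.5976) × (1 − 0.6558).
= 0.3442 × 0.4024 × 0.3442 = 0.047674.

0.048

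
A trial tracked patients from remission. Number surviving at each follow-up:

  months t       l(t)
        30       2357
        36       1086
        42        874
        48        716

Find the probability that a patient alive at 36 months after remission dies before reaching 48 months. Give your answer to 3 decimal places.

0.341

P(die before 48 | alive at 36) = 1 − l(48)/l(36) = 1 − 716/1086 = (370)/1086 = 0.340700.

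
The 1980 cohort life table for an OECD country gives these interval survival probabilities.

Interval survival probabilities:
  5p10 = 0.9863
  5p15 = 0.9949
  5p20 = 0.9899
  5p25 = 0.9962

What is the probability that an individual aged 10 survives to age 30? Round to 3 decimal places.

0.968

Chaining the interval survival probabilities: 0.9863 × 0.9949 × 0.9899 × 0.9962.
= 0.967668.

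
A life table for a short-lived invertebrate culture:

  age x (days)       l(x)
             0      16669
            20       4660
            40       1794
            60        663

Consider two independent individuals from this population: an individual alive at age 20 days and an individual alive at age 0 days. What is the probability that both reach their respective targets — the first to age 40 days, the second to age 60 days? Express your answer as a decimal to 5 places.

0.01531

p₁ = l(40)/l(20) = 1794/4660 = 0.384979; p₂ = l(60)/l(0) = 663/16669 = 0.039774.
P(both) = p₁ × p₂ = 0.384979 × 0.039774 = 0.015312.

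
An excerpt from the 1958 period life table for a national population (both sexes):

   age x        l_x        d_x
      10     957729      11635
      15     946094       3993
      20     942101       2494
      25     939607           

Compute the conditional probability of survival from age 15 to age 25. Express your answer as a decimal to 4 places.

We want 10p15 = l_25/l_15.
The conditional survival probability is l_25/l_15 = 939607/946094 = 0.993143.

0.9931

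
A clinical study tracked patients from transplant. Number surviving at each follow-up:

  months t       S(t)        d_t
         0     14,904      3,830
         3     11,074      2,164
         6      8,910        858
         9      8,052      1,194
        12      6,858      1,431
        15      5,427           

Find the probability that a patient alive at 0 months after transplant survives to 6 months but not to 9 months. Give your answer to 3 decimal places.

0.058

This is the probability of reaching 6 but not 9, conditional on being alive at 0: (S(6) − S(9)) / S(0).
= (8,910 − 8,052) / 14,904 = 858 / 14,904 = 0.057568.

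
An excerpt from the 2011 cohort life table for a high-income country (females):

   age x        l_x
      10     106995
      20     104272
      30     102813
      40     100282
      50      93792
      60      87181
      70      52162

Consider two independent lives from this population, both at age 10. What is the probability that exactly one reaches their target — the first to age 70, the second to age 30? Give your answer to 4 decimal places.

0.5115

p₁ = l_70/l_10 = 52162/106995 = 0.487518; p₂ = l_30/l_10 = 102813/106995 = 0.960914.
P(exactly one) = p₁(1−p₂) + (1−p₁)p₂ = 0.019055 + 0.492451 = 0.511506.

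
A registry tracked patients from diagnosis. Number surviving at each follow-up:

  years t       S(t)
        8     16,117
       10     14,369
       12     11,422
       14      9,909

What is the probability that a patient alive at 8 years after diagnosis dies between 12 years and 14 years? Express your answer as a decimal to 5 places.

This is the probability of reaching 12 but not 14, conditional on being alive at 8: (S(12) − S(14)) / S(8).
= (11,422 − 9,909) / 16,117 = 1,513 / 16,117 = 0.093876.

0.09388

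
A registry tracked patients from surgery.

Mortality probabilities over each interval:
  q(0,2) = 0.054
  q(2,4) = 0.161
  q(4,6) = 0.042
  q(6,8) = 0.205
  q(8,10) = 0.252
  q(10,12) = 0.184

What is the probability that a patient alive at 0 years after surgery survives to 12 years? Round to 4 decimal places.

0.3690

Chaining the interval survival probabilities: (1 − 0.054) × (1 − 0.161) × (1 − 0.042) × (1 − 0.205) × (1 − 0.252) × (1 − 0.184).
= 0.946 × 0.839 × 0.958 × 0.795 × 0.748 × 0.816 = 0.368958.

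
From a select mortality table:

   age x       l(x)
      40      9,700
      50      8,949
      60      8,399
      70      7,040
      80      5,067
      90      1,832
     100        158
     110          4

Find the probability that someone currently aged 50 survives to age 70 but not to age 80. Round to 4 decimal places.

0.2205

This is the probability of reaching 70 but not 80, conditional on being alive at 50: (l(70) − l(80)) / l(50).
= (7,040 − 5,067) / 8,949 = 1,973 / 8,949 = 0.220472.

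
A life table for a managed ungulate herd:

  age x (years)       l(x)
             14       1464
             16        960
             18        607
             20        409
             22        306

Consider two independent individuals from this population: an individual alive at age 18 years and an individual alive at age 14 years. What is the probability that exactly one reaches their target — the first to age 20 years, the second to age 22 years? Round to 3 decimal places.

0.601

p₁ = l(20)/l(18) = 409/607 = 0.673806; p₂ = l(22)/l(14) = 306/1464 = 0.209016.
P(exactly one) = p₁(1−p₂) + (1−p₁)p₂ = 0.532970 + 0.068180 = 0.601150.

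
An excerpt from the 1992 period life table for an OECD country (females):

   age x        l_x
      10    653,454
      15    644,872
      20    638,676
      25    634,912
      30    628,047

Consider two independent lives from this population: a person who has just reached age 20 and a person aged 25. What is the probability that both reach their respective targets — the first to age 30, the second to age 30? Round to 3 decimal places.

0.973

p₁ = l_30/l_20 = 628,047/638,676 = 0.983358; p₂ = l_30/l_25 = 628,047/634,912 = 0.989187.
P(both) = p₁ × p₂ = 0.983358 × 0.989187 = 0.972725.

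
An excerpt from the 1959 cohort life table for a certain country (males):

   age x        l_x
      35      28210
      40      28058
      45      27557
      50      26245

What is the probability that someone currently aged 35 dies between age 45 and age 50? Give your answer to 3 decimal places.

0.047

We want 10|5q35 = (l_45 − l_50)/l_35.
This is the probability of reaching 45 but not 50, conditional on being alive at 35: (l_45 − l_50) / l_35.
= (27557 − 26245) / 28210 = 1312 / 28210 = 0.046508.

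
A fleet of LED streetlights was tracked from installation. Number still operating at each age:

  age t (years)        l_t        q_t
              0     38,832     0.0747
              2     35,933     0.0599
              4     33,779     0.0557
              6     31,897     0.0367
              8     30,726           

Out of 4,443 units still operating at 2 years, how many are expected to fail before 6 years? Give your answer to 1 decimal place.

499.0

The relevant probability is 1 − 31,897/35,933 = 0.112320.
Expected number = 4,443 × 0.112320 = 499.0.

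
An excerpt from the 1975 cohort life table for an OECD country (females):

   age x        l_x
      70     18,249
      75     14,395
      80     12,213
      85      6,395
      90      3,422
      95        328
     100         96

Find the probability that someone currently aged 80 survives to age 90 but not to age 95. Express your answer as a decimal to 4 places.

0.2533

This is the probability of reaching 90 but not 95, conditional on being alive at 80: (l_90 − l_95) / l_80.
= (3,422 − 328) / 12,213 = 3,094 / 12,213 = 0.253337.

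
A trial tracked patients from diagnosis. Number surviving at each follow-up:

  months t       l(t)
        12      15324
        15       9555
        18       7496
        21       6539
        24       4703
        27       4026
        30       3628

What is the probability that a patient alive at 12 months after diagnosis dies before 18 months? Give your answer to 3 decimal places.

0.511

P(die before 18 | alive at 12) = 1 − l(18)/l(12) = 1 − 7496/15324 = (7828)/15324 = 0.510833.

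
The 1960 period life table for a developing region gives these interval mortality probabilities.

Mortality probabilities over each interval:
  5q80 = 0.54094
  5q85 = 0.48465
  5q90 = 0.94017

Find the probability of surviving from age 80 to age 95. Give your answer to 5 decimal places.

Chaining the interval survival probabilities: (1 − 0.54094) × (1 − 0.48465) × (1 − 0.94017).
= 0.45906 × 0.51535 × 0.05983 = 0.014154.

0.01415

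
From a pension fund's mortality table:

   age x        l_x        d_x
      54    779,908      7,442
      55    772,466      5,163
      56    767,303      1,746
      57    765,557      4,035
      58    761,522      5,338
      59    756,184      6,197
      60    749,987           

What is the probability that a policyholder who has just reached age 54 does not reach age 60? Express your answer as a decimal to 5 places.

P(die before 60 | alive at 54) = 1 − l_60/l_54 = 1 − 749,987/779,908 = (29,921)/779,908 = 0.038365.

0.03836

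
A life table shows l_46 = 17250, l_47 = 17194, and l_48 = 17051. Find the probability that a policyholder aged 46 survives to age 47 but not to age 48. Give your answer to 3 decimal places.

This is the probability of reaching 47 but not 48, conditional on being alive at 46: (l_47 − l_48) / l_46.
= (17194 − 17051) / 17250 = 143 / 17250 = 0.008290.

0.008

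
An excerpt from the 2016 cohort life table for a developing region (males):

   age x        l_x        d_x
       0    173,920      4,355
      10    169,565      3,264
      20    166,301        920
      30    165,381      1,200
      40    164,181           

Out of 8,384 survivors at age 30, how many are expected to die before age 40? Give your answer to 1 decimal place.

60.8

The relevant probability is 1 − 164,181/165,381 = 0.007256.
Expected number = 8,384 × 0.007256 = 60.8.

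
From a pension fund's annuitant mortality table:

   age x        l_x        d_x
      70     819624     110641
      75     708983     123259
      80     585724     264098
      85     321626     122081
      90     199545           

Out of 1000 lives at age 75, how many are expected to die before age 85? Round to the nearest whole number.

546

The relevant probability is 1 − 321626/708983 = 0.546356.
Expected number = 1000 × 0.546356 = 546.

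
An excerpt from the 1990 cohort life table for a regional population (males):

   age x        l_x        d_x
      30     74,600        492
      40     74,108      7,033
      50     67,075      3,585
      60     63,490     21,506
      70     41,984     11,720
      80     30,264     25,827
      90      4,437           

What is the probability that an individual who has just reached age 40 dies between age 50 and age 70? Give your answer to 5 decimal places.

0.33857

This is the probability of reaching 50 but not 70, conditional on being alive at 40: (l_50 − l_70) / l_40.
= (67,075 − 41,984) / 74,108 = 25,091 / 74,108 = 0.338573.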